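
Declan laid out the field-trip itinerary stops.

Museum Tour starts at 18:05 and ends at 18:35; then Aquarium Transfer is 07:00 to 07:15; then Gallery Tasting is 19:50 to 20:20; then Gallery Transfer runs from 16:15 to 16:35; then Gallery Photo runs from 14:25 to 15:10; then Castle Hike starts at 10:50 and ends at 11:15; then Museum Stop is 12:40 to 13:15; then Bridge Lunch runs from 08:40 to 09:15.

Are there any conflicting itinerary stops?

Sorted by start: Aquarium Transfer, Bridge Lunch, Castle Hike, Museum Stop, Gallery Photo, Gallery Transfer, Museum Tour, Gallery Tasting.
Bridge Lunch starts after Aquarium Transfer ends, so Aquarium Transfer has no further overlaps.
Castle Hike starts after Bridge Lunch ends, so Bridge Lunch has no further overlaps.
Museum Stop starts after Castle Hike ends, so Castle Hike has no further overlaps.
Gallery Photo starts after Museum Stop ends, so Museum Stop has no further overlaps.
Gallery Transfer starts after Gallery Photo ends, so Gallery Photo has no further overlaps.
Museum Tour starts after Gallery Transfer ends, so Gallery Transfer has no further overlaps.
Gallery Tasting starts after Museum Tour ends.
Every pair is clear; the schedule has no overlaps.

No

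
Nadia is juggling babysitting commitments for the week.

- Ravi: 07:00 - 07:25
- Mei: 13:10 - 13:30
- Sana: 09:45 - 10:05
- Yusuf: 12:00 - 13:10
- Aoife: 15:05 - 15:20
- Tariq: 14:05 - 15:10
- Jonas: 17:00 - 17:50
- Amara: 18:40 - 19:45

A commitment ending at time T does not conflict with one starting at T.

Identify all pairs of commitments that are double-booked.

Aoife & Tariq

Sorted by start: Ravi, Sana, Yusuf, Mei, Tariq, Aoife, Jonas, Amara.
Sana starts after Ravi ends; Ravi is clear from here.
Yusuf starts after Sana ends; Sana is clear from here.
Mei starts exactly when Yusuf ends (back-to-back, no overlap); Yusuf is clear from here.
Tariq starts after Mei ends; Mei is clear from here.
Aoife starts before Tariq ends → Tariq and Aoife overlap.
Jonas starts after Tariq ends; Tariq is clear from here.
Jonas starts after Aoife ends; Aoife is clear from here.
Amara starts after Jonas ends.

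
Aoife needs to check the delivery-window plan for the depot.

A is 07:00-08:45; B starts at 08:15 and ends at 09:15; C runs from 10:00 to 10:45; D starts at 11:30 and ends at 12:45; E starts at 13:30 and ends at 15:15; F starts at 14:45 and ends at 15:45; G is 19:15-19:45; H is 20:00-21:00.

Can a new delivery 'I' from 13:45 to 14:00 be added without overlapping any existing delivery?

No — it overlaps E

A: ends 08:45 at or before I starts 13:45 → clear.
B: ends 09:15 at or before I starts 13:45 → clear.
C: ends 10:45 at or before I starts 13:45 → clear.
D: ends 12:45 at or before I starts 13:45 → clear.
E: starts 13:30 before I ends 14:00, and ends 15:15 after I starts 13:45 → overlap.
F: starts 14:45 at or after I ends 14:00 → clear.
G: starts 19:15 at or after I ends 14:00 → clear.
H: starts 20:00 at or after I ends 14:00 → clear.
I overlaps E.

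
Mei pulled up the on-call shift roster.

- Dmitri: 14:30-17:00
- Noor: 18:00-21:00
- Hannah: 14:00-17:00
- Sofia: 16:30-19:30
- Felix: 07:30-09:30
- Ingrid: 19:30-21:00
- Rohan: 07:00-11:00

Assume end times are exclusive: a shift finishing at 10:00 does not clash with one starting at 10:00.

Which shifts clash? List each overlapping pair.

Sorted by start: Rohan, Felix, Hannah, Dmitri, Sofia, Noor, Ingrid.
Felix starts before Rohan ends → Rohan and Felix overlap.
Hannah starts after Rohan ends; Rohan is clear from here.
Hannah starts after Felix ends; Felix is clear from here.
Dmitri starts before Hannah ends → Hannah and Dmitri overlap.
Sofia starts before Hannah ends → Hannah and Sofia overlap.
Noor starts after Hannah ends; Hannah is clear from here.
Sofia starts before Dmitri ends → Dmitri and Sofia overlap.
Noor starts after Dmitri ends; Dmitri is clear from here.
Noor starts before Sofia ends → Sofia and Noor overlap.
Ingrid starts exactly when Sofia ends (back-to-back, no overlap).
Ingrid starts before Noor ends → Noor and Ingrid overlap.

Dmitri & Hannah, Dmitri & Sofia, Felix & Rohan, Hannah & Sofia, Ingrid & Noor, Noor & Sofia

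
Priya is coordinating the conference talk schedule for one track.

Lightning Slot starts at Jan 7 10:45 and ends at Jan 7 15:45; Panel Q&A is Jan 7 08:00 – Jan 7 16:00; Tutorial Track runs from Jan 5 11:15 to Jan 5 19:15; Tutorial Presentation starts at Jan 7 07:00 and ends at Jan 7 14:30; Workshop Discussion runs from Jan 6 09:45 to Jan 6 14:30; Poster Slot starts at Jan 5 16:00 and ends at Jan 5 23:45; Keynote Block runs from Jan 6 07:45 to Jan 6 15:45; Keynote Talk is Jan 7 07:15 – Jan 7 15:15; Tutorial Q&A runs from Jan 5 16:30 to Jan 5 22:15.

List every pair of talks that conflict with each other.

Keynote Block & Workshop Discussion, Keynote Talk & Lightning Slot, Keynote Talk & Panel Q&A, Keynote Talk & Tutorial Presentation, Lightning Slot & Panel Q&A, Lightning Slot & Tutorial Presentation, Panel Q&A & Tutorial Presentation, Poster Slot & Tutorial Q&A, Poster Slot & Tutorial Track, Tutorial Q&A & Tutorial Track

Sorted by start: Tutorial Track, Poster Slot, Tutorial Q&A, Keynote Block, Workshop Discussion, Tutorial Presentation, Keynote Talk, Panel Q&A, Lightning Slot.
Poster Slot starts before Tutorial Track ends → Tutorial Track and Poster Slot overlap.
Tutorial Q&A starts before Tutorial Track ends → Tutorial Track and Tutorial Q&A overlap.
Keynote Block starts after Tutorial Track ends, so Tutorial Track has no further overlaps.
Tutorial Q&A starts before Poster Slot ends → Poster Slot and Tutorial Q&A overlap.
Keynote Block starts after Poster Slot ends, so Poster Slot has no further overlaps.
Keynote Block starts after Tutorial Q&A ends, so Tutorial Q&A has no further overlaps.
Workshop Discussion starts before Keynote Block ends → Keynote Block and Workshop Discussion overlap.
Tutorial Presentation starts after Keynote Block ends, so Keynote Block has no further overlaps.
Tutorial Presentation starts after Workshop Discussion ends, so Workshop Discussion has no further overlaps.
Keynote Talk starts before Tutorial Presentation ends → Tutorial Presentation and Keynote Talk overlap.
Panel Q&A starts before Tutorial Presentation ends → Tutorial Presentation and Panel Q&A overlap.
Lightning Slot starts before Tutorial Presentation ends → Tutorial Presentation and Lightning Slot overlap.
Panel Q&A starts before Keynote Talk ends → Keynote Talk and Panel Q&A overlap.
Lightning Slot starts before Keynote Talk ends → Keynote Talk and Lightning Slot overlap.
Lightning Slot starts before Panel Q&A ends → Panel Q&A and Lightning Slot overlap.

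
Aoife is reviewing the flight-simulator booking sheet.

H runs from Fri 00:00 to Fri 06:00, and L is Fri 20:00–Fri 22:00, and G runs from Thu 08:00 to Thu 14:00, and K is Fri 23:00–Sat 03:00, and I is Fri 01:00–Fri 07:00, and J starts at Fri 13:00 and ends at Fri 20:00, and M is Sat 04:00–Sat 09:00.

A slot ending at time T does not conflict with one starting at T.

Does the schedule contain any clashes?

Sorted by start: G, H, I, J, L, K, M.
H starts after G ends, so nothing later overlaps G either.
I starts before H ends → H and I overlap.
That's a conflict, so the schedule is not conflict-free.

Yes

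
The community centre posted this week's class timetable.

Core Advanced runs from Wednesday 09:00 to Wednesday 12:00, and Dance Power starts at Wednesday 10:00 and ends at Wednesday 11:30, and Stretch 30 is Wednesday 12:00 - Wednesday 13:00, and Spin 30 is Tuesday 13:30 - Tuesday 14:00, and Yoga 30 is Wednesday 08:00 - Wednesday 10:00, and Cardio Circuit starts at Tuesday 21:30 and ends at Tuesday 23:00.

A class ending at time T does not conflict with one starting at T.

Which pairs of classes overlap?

Core Advanced & Dance Power, Core Advanced & Yoga 30

Two intervals overlap when each starts before the other ends.
Sorted by start: Spin 30, Cardio Circuit, Yoga 30, Core Advanced, Dance Power, Stretch 30.
Cardio Circuit starts after Spin 30 ends, so Spin 30 has no further overlaps.
Yoga 30 starts after Cardio Circuit ends, so Cardio Circuit has no further overlaps.
Core Advanced starts before Yoga 30 ends → Yoga 30 and Core Advanced overlap.
Dance Power starts exactly when Yoga 30 ends (back-to-back, no overlap), so Yoga 30 has no further overlaps.
Dance Power starts before Core Advanced ends → Core Advanced and Dance Power overlap.
Stretch 30 starts exactly when Core Advanced ends (back-to-back, no overlap).
Stretch 30 starts after Dance Power ends.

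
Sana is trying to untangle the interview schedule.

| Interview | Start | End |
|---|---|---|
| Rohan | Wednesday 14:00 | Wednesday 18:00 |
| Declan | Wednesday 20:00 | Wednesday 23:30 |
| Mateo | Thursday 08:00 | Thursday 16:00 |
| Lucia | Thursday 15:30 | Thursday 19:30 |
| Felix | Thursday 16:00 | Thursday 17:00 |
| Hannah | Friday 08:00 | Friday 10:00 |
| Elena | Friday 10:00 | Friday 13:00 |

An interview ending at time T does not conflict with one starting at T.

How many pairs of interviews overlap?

Sorted by start: Rohan, Declan, Mateo, Lucia, Felix, Hannah, Elena.
Declan starts after Rohan ends — done with Rohan.
Mateo starts after Declan ends — done with Declan.
Lucia starts before Mateo ends → Mateo and Lucia overlap.
Felix starts exactly when Mateo ends (back-to-back, no overlap) — done with Mateo.
Felix starts before Lucia ends → Lucia and Felix overlap.
Hannah starts after Lucia ends — done with Lucia.
Hannah starts after Felix ends — done with Felix.
Elena starts exactly when Hannah ends (back-to-back, no overlap).
Overlapping pairs: Felix & Lucia, Lucia & Mateo — 2 in total.

2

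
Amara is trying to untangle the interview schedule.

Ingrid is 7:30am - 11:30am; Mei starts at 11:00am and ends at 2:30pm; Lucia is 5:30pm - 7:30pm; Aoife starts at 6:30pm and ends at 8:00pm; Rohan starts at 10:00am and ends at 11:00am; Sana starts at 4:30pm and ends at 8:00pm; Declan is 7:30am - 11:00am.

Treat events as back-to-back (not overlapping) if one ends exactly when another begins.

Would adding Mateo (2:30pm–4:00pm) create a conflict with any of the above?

No — it doesn't clash with anything

Ingrid: ends 11:30am at or before Mateo starts 2:30pm → clear.
Declan: ends 11:00am at or before Mateo starts 2:30pm → clear.
Rohan: ends 11:00am at or before Mateo starts 2:30pm → clear.
Mei: ends 2:30pm at or before Mateo starts 2:30pm → clear.
Sana: starts 4:30pm at or after Mateo ends 4:00pm → clear.
Lucia: starts 5:30pm at or after Mateo ends 4:00pm → clear.
Aoife: starts 6:30pm at or after Mateo ends 4:00pm → clear.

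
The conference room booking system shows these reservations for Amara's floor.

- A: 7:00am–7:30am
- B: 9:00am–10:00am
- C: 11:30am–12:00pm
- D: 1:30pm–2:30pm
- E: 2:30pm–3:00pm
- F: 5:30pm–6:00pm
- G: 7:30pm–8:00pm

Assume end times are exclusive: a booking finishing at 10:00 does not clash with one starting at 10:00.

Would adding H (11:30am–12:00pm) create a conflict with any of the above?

A: ends 7:30am at or before H starts 11:30am → clear.
B: ends 10:00am at or before H starts 11:30am → clear.
C: starts 11:30am before H ends 12:00pm, and ends 12:00pm after H starts 11:30am → overlap.
D: starts 1:30pm at or after H ends 12:00pm → clear.
E: starts 2:30pm at or after H ends 12:00pm → clear.
F: starts 5:30pm at or after H ends 12:00pm → clear.
G: starts 7:30pm at or after H ends 12:00pm → clear.
H overlaps C.

Yes — it overlaps C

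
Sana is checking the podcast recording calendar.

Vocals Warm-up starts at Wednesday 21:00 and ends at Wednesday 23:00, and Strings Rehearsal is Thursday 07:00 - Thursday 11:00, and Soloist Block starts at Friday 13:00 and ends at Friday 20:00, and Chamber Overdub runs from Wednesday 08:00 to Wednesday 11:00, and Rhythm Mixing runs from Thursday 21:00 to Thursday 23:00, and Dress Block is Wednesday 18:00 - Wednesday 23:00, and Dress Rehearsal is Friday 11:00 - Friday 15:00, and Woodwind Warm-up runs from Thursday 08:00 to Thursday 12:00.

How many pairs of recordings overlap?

3

Two intervals overlap when each starts before the other ends.
Sorted by start: Chamber Overdub, Dress Block, Vocals Warm-up, Strings Rehearsal, Woodwind Warm-up, Rhythm Mixing, Dress Rehearsal, Soloist Block.
Dress Block starts after Chamber Overdub ends; Chamber Overdub is clear from here.
Vocals Warm-up starts before Dress Block ends → Dress Block and Vocals Warm-up overlap.
Strings Rehearsal starts after Dress Block ends; Dress Block is clear from here.
Strings Rehearsal starts after Vocals Warm-up ends; Vocals Warm-up is clear from here.
Woodwind Warm-up starts before Strings Rehearsal ends → Strings Rehearsal and Woodwind Warm-up overlap.
Rhythm Mixing starts after Strings Rehearsal ends; Strings Rehearsal is clear from here.
Rhythm Mixing starts after Woodwind Warm-up ends; Woodwind Warm-up is clear from here.
Dress Rehearsal starts after Rhythm Mixing ends; Rhythm Mixing is clear from here.
Soloist Block starts before Dress Rehearsal ends → Dress Rehearsal and Soloist Block overlap.
Overlapping pairs: Dress Block & Vocals Warm-up, Dress Rehearsal & Soloist Block, Strings Rehearsal & Woodwind Warm-up — 3 in total.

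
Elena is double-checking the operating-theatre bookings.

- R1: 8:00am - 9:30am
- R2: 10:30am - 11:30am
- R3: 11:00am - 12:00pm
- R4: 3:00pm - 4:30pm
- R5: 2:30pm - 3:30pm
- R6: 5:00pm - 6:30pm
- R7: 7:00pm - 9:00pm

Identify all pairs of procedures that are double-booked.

R2 & R3, R4 & R5

Sorted by start: R1, R2, R3, R5, R4, R6, R7.
R2 starts after R1 ends; R1 is clear from here.
R3 starts before R2 ends → R2 and R3 overlap.
R5 starts after R2 ends; R2 is clear from here.
R5 starts after R3 ends; R3 is clear from here.
R4 starts before R5 ends → R5 and R4 overlap.
R6 starts after R5 ends; R5 is clear from here.
R6 starts after R4 ends; R4 is clear from here.
R7 starts after R6 ends.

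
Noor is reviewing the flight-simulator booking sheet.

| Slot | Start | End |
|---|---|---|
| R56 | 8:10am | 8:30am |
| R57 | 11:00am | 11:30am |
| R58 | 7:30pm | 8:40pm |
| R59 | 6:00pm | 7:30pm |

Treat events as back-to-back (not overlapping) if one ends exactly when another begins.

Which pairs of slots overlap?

Check each pair: they overlap iff neither finishes before the other starts.
Sorted by start: R56, R57, R59, R58.
R57 starts after R56 ends, so R56 has no further overlaps.
R59 starts after R57 ends, so R57 has no further overlaps.
R58 starts exactly when R59 ends (back-to-back, no overlap).

none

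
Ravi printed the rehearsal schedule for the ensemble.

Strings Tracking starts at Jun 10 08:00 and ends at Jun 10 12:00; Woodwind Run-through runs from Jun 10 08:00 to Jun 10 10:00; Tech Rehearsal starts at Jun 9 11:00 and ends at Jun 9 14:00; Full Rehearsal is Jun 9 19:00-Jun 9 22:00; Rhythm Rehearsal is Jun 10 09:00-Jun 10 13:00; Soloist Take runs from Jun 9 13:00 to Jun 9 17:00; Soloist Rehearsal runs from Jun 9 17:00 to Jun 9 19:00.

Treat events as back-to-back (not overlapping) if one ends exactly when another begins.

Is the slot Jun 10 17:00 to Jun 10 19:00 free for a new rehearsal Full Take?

Tech Rehearsal: ends Jun 9 14:00 at or before Full Take starts Jun 10 17:00 → clear.
Soloist Take: ends Jun 9 17:00 at or before Full Take starts Jun 10 17:00 → clear.
Soloist Rehearsal: ends Jun 9 19:00 at or before Full Take starts Jun 10 17:00 → clear.
Full Rehearsal: ends Jun 9 22:00 at or before Full Take starts Jun 10 17:00 → clear.
Strings Tracking: ends Jun 10 12:00 at or before Full Take starts Jun 10 17:00 → clear.
Woodwind Run-through: ends Jun 10 10:00 at or before Full Take starts Jun 10 17:00 → clear.
Rhythm Rehearsal: ends Jun 10 13:00 at or before Full Take starts Jun 10 17:00 → clear.

Yes — the slot is free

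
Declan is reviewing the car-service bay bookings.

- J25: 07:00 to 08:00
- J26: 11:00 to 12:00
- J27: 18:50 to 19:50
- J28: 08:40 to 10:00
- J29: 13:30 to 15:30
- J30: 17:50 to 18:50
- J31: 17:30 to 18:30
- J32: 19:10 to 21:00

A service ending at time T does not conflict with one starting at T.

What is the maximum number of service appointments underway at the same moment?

2

Walk through starts and ends in time order (an end at T is processed before a start at T):
07:00 start J25 → 1
08:00 end J25 → 0
08:40 start J28 → 1
10:00 end J28 → 0
11:00 start J26 → 1
12:00 end J26 → 0
13:30 start J29 → 1
15:30 end J29 → 0
17:30 start J31 → 1
17:50 start J30 → 2
18:30 end J31 → 1
18:50 end J30 → 0
18:50 start J27 → 1
19:10 start J32 → 2
19:50 end J27 → 1
21:00 end J32 → 0
Peak is 2, at 17:50 (J30, J31).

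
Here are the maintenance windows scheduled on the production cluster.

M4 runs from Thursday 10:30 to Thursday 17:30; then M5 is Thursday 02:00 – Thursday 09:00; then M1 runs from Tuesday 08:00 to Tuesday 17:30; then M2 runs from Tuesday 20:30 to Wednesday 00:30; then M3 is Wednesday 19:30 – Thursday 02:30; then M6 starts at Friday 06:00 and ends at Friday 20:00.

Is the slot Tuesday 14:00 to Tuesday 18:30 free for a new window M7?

M1: starts Tuesday 08:00 before M7 ends Tuesday 18:30, and ends Tuesday 17:30 after M7 starts Tuesday 14:00 → overlap.
M2: starts Tuesday 20:30 at or after M7 ends Tuesday 18:30 → clear.
M3: starts Wednesday 19:30 at or after M7 ends Tuesday 18:30 → clear.
M5: starts Thursday 02:00 at or after M7 ends Tuesday 18:30 → clear.
M4: starts Thursday 10:30 at or after M7 ends Tuesday 18:30 → clear.
M6: starts Friday 06:00 at or after M7 ends Tuesday 18:30 → clear.
M7 overlaps M1.

No — it overlaps M1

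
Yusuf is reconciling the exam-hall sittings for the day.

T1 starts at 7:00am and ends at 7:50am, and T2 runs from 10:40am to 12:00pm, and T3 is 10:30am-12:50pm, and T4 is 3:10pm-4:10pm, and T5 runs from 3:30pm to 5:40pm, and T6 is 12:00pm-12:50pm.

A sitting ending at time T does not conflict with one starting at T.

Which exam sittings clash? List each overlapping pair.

Sorted by start: T1, T3, T2, T6, T4, T5.
T3 starts after T1 ends — done with T1.
T2 starts before T3 ends → T3 and T2 overlap.
T6 starts before T3 ends → T3 and T6 overlap.
T4 starts after T3 ends — done with T3.
T6 starts exactly when T2 ends (back-to-back, no overlap) — done with T2.
T4 starts after T6 ends — done with T6.
T5 starts before T4 ends → T4 and T5 overlap.

T2 & T3, T3 & T6, T4 & T5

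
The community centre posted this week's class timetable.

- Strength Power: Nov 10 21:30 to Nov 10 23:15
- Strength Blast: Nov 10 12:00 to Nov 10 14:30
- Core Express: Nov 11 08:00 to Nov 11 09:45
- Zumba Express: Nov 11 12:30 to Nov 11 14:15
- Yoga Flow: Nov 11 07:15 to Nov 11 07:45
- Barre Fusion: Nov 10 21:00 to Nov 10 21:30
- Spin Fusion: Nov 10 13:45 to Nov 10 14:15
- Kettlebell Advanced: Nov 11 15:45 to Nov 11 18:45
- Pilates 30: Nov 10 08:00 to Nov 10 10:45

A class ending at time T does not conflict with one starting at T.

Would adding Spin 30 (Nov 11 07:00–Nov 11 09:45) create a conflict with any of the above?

Pilates 30: ends Nov 10 10:45 at or before Spin 30 starts Nov 11 07:00 → clear.
Strength Blast: ends Nov 10 14:30 at or before Spin 30 starts Nov 11 07:00 → clear.
Spin Fusion: ends Nov 10 14:15 at or before Spin 30 starts Nov 11 07:00 → clear.
Barre Fusion: ends Nov 10 21:30 at or before Spin 30 starts Nov 11 07:00 → clear.
Strength Power: ends Nov 10 23:15 at or before Spin 30 starts Nov 11 07:00 → clear.
Yoga Flow: starts Nov 11 07:15 before Spin 30 ends Nov 11 09:45, and ends Nov 11 07:45 after Spin 30 starts Nov 11 07:00 → overlap.
Core Express: starts Nov 11 08:00 before Spin 30 ends Nov 11 09:45, and ends Nov 11 09:45 after Spin 30 starts Nov 11 07:00 → overlap.
Zumba Express: starts Nov 11 12:30 at or after Spin 30 ends Nov 11 09:45 → clear.
Kettlebell Advanced: starts Nov 11 15:45 at or after Spin 30 ends Nov 11 09:45 → clear.
Spin 30 overlaps Yoga Flow, Core Express.

Yes — it overlaps Core Express, Yoga Flow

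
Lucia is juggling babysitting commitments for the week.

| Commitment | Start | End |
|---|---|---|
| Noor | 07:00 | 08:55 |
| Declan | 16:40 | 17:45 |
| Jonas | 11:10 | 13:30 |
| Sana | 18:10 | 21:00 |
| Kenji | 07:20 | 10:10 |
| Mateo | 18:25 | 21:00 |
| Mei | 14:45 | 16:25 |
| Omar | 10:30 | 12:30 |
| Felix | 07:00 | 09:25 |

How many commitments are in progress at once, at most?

3

Walk through starts and ends in time order (an end at T is processed before a start at T):
07:00 start Felix → 1
07:00 start Noor → 2
07:20 start Kenji → 3
08:55 end Noor → 2
09:25 end Felix → 1
10:10 end Kenji → 0
10:30 start Omar → 1
11:10 start Jonas → 2
12:30 end Omar → 1
13:30 end Jonas → 0
14:45 start Mei → 1
16:25 end Mei → 0
16:40 start Declan → 1
17:45 end Declan → 0
18:10 start Sana → 1
18:25 start Mateo → 2
21:00 end Mateo → 1
21:00 end Sana → 0
Peak is 3, at 07:20 (Felix, Kenji, Noor).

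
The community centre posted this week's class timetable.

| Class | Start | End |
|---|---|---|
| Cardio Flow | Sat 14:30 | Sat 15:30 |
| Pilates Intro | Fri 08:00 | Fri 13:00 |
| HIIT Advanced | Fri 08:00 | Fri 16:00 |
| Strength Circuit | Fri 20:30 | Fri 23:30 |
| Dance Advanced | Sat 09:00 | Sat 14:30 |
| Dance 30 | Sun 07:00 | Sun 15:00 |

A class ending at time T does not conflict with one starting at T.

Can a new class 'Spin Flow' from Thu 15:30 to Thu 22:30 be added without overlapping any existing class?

Pilates Intro: starts Fri 08:00 at or after Spin Flow ends Thu 22:30 → clear.
HIIT Advanced: starts Fri 08:00 at or after Spin Flow ends Thu 22:30 → clear.
Strength Circuit: starts Fri 20:30 at or after Spin Flow ends Thu 22:30 → clear.
Dance Advanced: starts Sat 09:00 at or after Spin Flow ends Thu 22:30 → clear.
Cardio Flow: starts Sat 14:30 at or after Spin Flow ends Thu 22:30 → clear.
Dance 30: starts Sun 07:00 at or after Spin Flow ends Thu 22:30 → clear.

Yes — the slot is free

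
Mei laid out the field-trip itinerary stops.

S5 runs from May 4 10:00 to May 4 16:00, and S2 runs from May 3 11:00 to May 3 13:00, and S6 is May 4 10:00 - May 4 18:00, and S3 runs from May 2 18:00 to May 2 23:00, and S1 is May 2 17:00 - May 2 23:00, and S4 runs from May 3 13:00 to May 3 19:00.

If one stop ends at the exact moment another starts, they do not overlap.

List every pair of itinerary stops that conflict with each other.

Sorted by start: S1, S3, S2, S4, S5, S6.
S3 starts before S1 ends → S1 and S3 overlap.
S2 starts after S1 ends, so nothing later overlaps S1 either.
S2 starts after S3 ends, so nothing later overlaps S3 either.
S4 starts exactly when S2 ends (back-to-back, no overlap), so nothing later overlaps S2 either.
S5 starts after S4 ends, so nothing later overlaps S4 either.
S6 starts before S5 ends → S5 and S6 overlap.

S1 & S3, S5 & S6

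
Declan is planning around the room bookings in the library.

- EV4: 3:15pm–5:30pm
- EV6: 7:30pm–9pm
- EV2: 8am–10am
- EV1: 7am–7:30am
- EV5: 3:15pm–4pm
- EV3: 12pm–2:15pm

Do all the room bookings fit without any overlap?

No

Sorted by start: EV1, EV2, EV3, EV4, EV5, EV6.
EV2 starts after EV1 ends, so EV1 has no further overlaps.
EV3 starts after EV2 ends, so EV2 has no further overlaps.
EV4 starts after EV3 ends, so EV3 has no further overlaps.
EV5 starts before EV4 ends → EV4 and EV5 overlap.
That's a conflict, so the schedule is not conflict-free.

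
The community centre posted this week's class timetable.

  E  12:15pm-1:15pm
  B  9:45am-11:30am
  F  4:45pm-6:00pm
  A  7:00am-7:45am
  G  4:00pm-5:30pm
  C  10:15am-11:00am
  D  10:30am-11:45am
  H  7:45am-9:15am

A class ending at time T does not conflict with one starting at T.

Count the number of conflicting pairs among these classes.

4

Check each pair: they overlap iff neither finishes before the other starts.
Sorted by start: A, H, B, C, D, E, G, F.
H starts exactly when A ends (back-to-back, no overlap), so nothing later overlaps A either.
B starts after H ends, so nothing later overlaps H either.
C starts before B ends → B and C overlap.
D starts before B ends → B and D overlap.
E starts after B ends, so nothing later overlaps B either.
D starts before C ends → C and D overlap.
E starts after C ends, so nothing later overlaps C either.
E starts after D ends, so nothing later overlaps D either.
G starts after E ends, so nothing later overlaps E either.
F starts before G ends → G and F overlap.
Overlapping pairs: B & C, B & D, C & D, F & G — 4 in total.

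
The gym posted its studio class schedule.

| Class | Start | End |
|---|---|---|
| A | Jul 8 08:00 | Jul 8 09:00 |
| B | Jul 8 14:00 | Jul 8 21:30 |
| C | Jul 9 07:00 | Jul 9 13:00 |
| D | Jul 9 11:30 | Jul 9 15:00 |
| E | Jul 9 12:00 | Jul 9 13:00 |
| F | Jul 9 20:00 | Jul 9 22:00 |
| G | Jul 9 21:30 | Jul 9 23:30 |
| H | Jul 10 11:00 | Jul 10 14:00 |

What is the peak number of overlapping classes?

3

Sweep the timeline, counting +1 at each start and −1 at each end (ends before starts at a tie):
Jul 8 08:00 start A → 1
Jul 8 09:00 end A → 0
Jul 8 14:00 start B → 1
Jul 8 21:30 end B → 0
Jul 9 07:00 start C → 1
Jul 9 11:30 start D → 2
Jul 9 12:00 start E → 3
Jul 9 13:00 end C → 2
Jul 9 13:00 end E → 1
Jul 9 15:00 end D → 0
Jul 9 20:00 start F → 1
Jul 9 21:30 start G → 2
Jul 9 22:00 end F → 1
Jul 9 23:30 end G → 0
Jul 10 11:00 start H → 1
Jul 10 14:00 end H → 0
Peak is 3, at Jul 9 12:00 (C, D, E).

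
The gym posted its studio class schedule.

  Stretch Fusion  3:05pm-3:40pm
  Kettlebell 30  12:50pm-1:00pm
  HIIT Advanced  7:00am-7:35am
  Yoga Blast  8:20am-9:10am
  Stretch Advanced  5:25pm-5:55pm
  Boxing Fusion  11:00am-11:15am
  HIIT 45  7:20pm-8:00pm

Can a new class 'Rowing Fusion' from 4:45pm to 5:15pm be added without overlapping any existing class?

Yes — the slot is free

HIIT Advanced: ends 7:35am at or before Rowing Fusion starts 4:45pm → clear.
Yoga Blast: ends 9:10am at or before Rowing Fusion starts 4:45pm → clear.
Boxing Fusion: ends 11:15am at or before Rowing Fusion starts 4:45pm → clear.
Kettlebell 30: ends 1:00pm at or before Rowing Fusion starts 4:45pm → clear.
Stretch Fusion: ends 3:40pm at or before Rowing Fusion starts 4:45pm → clear.
Stretch Advanced: starts 5:25pm at or after Rowing Fusion ends 5:15pm → clear.
HIIT 45: starts 7:20pm at or after Rowing Fusion ends 5:15pm → clear.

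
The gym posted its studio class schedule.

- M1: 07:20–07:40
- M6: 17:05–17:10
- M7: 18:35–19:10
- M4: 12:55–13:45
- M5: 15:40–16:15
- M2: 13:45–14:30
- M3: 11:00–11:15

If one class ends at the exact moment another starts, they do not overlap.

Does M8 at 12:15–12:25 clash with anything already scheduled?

No — it doesn't clash with anything

M1: ends 07:40 at or before M8 starts 12:15 → clear.
M3: ends 11:15 at or before M8 starts 12:15 → clear.
M4: starts 12:55 at or after M8 ends 12:25 → clear.
M2: starts 13:45 at or after M8 ends 12:25 → clear.
M5: starts 15:40 at or after M8 ends 12:25 → clear.
M6: starts 17:05 at or after M8 ends 12:25 → clear.
M7: starts 18:35 at or after M8 ends 12:25 → clear.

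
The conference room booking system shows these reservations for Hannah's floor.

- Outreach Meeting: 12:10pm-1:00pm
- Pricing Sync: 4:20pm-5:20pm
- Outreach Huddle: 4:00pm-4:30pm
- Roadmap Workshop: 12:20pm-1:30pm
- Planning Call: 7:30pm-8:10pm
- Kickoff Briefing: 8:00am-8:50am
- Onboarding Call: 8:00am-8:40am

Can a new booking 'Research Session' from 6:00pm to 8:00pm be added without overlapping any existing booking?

No — it overlaps Planning Call

Kickoff Briefing: ends 8:50am at or before Research Session starts 6:00pm → clear.
Onboarding Call: ends 8:40am at or before Research Session starts 6:00pm → clear.
Outreach Meeting: ends 1:00pm at or before Research Session starts 6:00pm → clear.
Roadmap Workshop: ends 1:30pm at or before Research Session starts 6:00pm → clear.
Outreach Huddle: ends 4:30pm at or before Research Session starts 6:00pm → clear.
Pricing Sync: ends 5:20pm at or before Research Session starts 6:00pm → clear.
Planning Call: starts 7:30pm before Research Session ends 8:00pm, and ends 8:10pm after Research Session starts 6:00pm → overlap.
Research Session overlaps Planning Call.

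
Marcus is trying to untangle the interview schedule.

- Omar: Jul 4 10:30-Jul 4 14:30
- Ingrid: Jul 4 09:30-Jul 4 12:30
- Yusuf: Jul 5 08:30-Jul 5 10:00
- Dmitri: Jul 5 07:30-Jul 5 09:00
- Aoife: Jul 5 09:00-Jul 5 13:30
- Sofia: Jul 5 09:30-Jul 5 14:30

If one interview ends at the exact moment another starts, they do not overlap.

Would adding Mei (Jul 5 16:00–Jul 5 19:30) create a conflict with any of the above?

No — it doesn't clash with anything

Ingrid: ends Jul 4 12:30 at or before Mei starts Jul 5 16:00 → clear.
Omar: ends Jul 4 14:30 at or before Mei starts Jul 5 16:00 → clear.
Dmitri: ends Jul 5 09:00 at or before Mei starts Jul 5 16:00 → clear.
Yusuf: ends Jul 5 10:00 at or before Mei starts Jul 5 16:00 → clear.
Aoife: ends Jul 5 13:30 at or before Mei starts Jul 5 16:00 → clear.
Sofia: ends Jul 5 14:30 at or before Mei starts Jul 5 16:00 → clear.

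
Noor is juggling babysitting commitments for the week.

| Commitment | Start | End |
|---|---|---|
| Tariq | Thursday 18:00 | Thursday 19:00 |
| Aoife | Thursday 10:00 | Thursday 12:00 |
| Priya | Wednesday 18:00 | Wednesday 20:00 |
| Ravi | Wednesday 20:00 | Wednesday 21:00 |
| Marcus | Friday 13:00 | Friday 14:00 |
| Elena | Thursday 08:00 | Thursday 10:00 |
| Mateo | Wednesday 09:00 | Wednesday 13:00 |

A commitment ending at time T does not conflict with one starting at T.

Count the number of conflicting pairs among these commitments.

Sorted by start: Mateo, Priya, Ravi, Elena, Aoife, Tariq, Marcus.
Priya starts after Mateo ends, so Mateo has no further overlaps.
Ravi starts exactly when Priya ends (back-to-back, no overlap), so Priya has no further overlaps.
Elena starts after Ravi ends, so Ravi has no further overlaps.
Aoife starts exactly when Elena ends (back-to-back, no overlap), so Elena has no further overlaps.
Tariq starts after Aoife ends, so Aoife has no further overlaps.
Marcus starts after Tariq ends.
No pair overlaps.

0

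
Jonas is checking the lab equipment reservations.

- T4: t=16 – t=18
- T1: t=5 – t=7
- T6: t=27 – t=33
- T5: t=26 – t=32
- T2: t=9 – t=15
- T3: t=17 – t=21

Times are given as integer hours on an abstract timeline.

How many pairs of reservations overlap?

2

Sorted by start: T1, T2, T4, T3, T5, T6.
T2 starts after T1 ends, so nothing later overlaps T1 either.
T4 starts after T2 ends, so nothing later overlaps T2 either.
T3 starts before T4 ends → T4 and T3 overlap.
T5 starts after T4 ends, so nothing later overlaps T4 either.
T5 starts after T3 ends, so nothing later overlaps T3 either.
T6 starts before T5 ends → T5 and T6 overlap.
Overlapping pairs: T3 & T4, T5 & T6 — 2 in total.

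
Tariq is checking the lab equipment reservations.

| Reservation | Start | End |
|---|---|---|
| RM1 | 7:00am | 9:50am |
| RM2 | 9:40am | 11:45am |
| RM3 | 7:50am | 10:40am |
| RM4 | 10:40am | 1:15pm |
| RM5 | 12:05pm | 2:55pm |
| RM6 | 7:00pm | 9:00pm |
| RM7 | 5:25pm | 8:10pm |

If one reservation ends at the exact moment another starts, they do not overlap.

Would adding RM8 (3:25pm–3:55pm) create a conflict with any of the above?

No — it doesn't clash with anything

RM1: ends 9:50am at or before RM8 starts 3:25pm → clear.
RM3: ends 10:40am at or before RM8 starts 3:25pm → clear.
RM2: ends 11:45am at or before RM8 starts 3:25pm → clear.
RM4: ends 1:15pm at or before RM8 starts 3:25pm → clear.
RM5: ends 2:55pm at or before RM8 starts 3:25pm → clear.
RM7: starts 5:25pm at or after RM8 ends 3:55pm → clear.
RM6: starts 7:00pm at or after RM8 ends 3:55pm → clear.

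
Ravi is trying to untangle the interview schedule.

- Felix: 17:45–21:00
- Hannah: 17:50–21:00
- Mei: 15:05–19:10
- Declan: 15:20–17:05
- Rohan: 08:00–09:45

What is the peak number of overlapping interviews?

3

Sweep the timeline, counting +1 at each start and −1 at each end (ends before starts at a tie):
08:00 start Rohan → 1
09:45 end Rohan → 0
15:05 start Mei → 1
15:20 start Declan → 2
17:05 end Declan → 1
17:45 start Felix → 2
17:50 start Hannah → 3
19:10 end Mei → 2
21:00 end Felix → 1
21:00 end Hannah → 0
Peak is 3, at 17:50 (Felix, Hannah, Mei).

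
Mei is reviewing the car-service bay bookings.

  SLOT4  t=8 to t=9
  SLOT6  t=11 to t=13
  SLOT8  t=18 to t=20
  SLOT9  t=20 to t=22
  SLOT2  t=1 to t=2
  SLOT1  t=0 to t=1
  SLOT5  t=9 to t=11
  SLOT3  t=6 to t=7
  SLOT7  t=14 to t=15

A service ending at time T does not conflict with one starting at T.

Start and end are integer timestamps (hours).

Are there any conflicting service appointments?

Sorted by start: SLOT1, SLOT2, SLOT3, SLOT4, SLOT5, SLOT6, SLOT7, SLOT8, SLOT9.
SLOT2 starts exactly when SLOT1 ends (back-to-back, no overlap), so nothing later overlaps SLOT1 either.
SLOT3 starts after SLOT2 ends, so nothing later overlaps SLOT2 either.
SLOT4 starts after SLOT3 ends, so nothing later overlaps SLOT3 either.
SLOT5 starts exactly when SLOT4 ends (back-to-back, no overlap), so nothing later overlaps SLOT4 either.
SLOT6 starts exactly when SLOT5 ends (back-to-back, no overlap), so nothing later overlaps SLOT5 either.
SLOT7 starts after SLOT6 ends, so nothing later overlaps SLOT6 either.
SLOT8 starts after SLOT7 ends, so nothing later overlaps SLOT7 either.
SLOT9 starts exactly when SLOT8 ends (back-to-back, no overlap).
Every pair is clear; the schedule has no overlaps.

No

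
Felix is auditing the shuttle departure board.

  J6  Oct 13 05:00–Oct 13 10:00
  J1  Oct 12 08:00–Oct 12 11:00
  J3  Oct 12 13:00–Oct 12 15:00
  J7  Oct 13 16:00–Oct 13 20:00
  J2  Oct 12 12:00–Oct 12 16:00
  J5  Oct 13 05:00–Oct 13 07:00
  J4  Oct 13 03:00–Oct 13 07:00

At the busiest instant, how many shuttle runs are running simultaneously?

Walk through starts and ends in time order (an end at T is processed before a start at T):
Oct 12 08:00 start J1 → 1
Oct 12 11:00 end J1 → 0
Oct 12 12:00 start J2 → 1
Oct 12 13:00 start J3 → 2
Oct 12 15:00 end J3 → 1
Oct 12 16:00 end J2 → 0
Oct 13 03:00 start J4 → 1
Oct 13 05:00 start J5 → 2
Oct 13 05:00 start J6 → 3
Oct 13 07:00 end J4 → 2
Oct 13 07:00 end J5 → 1
Oct 13 10:00 end J6 → 0
Oct 13 16:00 start J7 → 1
Oct 13 20:00 end J7 → 0
Peak is 3, at Oct 13 05:00 (J4, J5, J6).

3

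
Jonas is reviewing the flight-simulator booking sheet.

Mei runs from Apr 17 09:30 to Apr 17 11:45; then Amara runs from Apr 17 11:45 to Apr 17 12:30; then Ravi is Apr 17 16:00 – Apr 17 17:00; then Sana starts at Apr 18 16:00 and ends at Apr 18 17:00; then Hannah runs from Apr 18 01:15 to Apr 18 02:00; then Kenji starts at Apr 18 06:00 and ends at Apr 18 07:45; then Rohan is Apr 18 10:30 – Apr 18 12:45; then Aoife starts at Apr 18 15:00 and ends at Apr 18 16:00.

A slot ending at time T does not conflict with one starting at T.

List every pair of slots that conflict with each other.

Sorted by start: Mei, Amara, Ravi, Hannah, Kenji, Rohan, Aoife, Sana.
Amara starts exactly when Mei ends (back-to-back, no overlap), so Mei has no further overlaps.
Ravi starts after Amara ends, so Amara has no further overlaps.
Hannah starts after Ravi ends, so Ravi has no further overlaps.
Kenji starts after Hannah ends, so Hannah has no further overlaps.
Rohan starts after Kenji ends, so Kenji has no further overlaps.
Aoife starts after Rohan ends, so Rohan has no further overlaps.
Sana starts exactly when Aoife ends (back-to-back, no overlap).

none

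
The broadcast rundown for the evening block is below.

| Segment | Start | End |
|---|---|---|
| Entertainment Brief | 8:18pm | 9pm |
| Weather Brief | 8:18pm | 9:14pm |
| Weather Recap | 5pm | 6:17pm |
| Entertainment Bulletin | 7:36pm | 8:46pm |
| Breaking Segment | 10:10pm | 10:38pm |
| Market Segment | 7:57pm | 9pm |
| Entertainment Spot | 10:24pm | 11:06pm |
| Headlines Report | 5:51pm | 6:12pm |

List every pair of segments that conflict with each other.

Check each pair: they overlap iff neither finishes before the other starts.
Sorted by start: Weather Recap, Headlines Report, Entertainment Bulletin, Market Segment, Weather Brief, Entertainment Brief, Breaking Segment, Entertainment Spot.
Headlines Report starts before Weather Recap ends → Weather Recap and Headlines Report overlap.
Entertainment Bulletin starts after Weather Recap ends; Weather Recap is clear from here.
Entertainment Bulletin starts after Headlines Report ends; Headlines Report is clear from here.
Market Segment starts before Entertainment Bulletin ends → Entertainment Bulletin and Market Segment overlap.
Weather Brief starts before Entertainment Bulletin ends → Entertainment Bulletin and Weather Brief overlap.
Entertainment Brief starts before Entertainment Bulletin ends → Entertainment Bulletin and Entertainment Brief overlap.
Breaking Segment starts after Entertainment Bulletin ends; Entertainment Bulletin is clear from here.
Weather Brief starts before Market Segment ends → Market Segment and Weather Brief overlap.
Entertainment Brief starts before Market Segment ends → Market Segment and Entertainment Brief overlap.
Breaking Segment starts after Market Segment ends; Market Segment is clear from here.
Entertainment Brief starts before Weather Brief ends → Weather Brief and Entertainment Brief overlap.
Breaking Segment starts after Weather Brief ends; Weather Brief is clear from here.
Breaking Segment starts after Entertainment Brief ends; Entertainment Brief is clear from here.
Entertainment Spot starts before Breaking Segment ends → Breaking Segment and Entertainment Spot overlap.

Breaking Segment & Entertainment Spot, Entertainment Brief & Entertainment Bulletin, Entertainment Brief & Market Segment, Entertainment Brief & Weather Brief, Entertainment Bulletin & Market Segment, Entertainment Bulletin & Weather Brief, Headlines Report & Weather Recap, Market Segment & Weather Brief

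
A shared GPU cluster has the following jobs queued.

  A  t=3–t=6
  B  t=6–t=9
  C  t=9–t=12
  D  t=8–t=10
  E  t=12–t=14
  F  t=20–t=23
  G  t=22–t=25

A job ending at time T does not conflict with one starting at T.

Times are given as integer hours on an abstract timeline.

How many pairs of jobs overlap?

3

Sorted by start: A, B, D, C, E, F, G.
B starts exactly when A ends (back-to-back, no overlap), so A has no further overlaps.
D starts before B ends → B and D overlap.
C starts exactly when B ends (back-to-back, no overlap), so B has no further overlaps.
C starts before D ends → D and C overlap.
E starts after D ends, so D has no further overlaps.
E starts exactly when C ends (back-to-back, no overlap), so C has no further overlaps.
F starts after E ends, so E has no further overlaps.
G starts before F ends → F and G overlap.
Overlapping pairs: B & D, C & D, F & G — 3 in total.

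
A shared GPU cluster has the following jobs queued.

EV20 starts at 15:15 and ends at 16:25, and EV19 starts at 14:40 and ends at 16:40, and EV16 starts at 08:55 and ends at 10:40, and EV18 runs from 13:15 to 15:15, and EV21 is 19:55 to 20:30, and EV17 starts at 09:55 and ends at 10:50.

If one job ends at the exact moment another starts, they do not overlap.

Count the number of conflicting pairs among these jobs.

3

Sorted by start: EV16, EV17, EV18, EV19, EV20, EV21.
EV17 starts before EV16 ends → EV16 and EV17 overlap.
EV18 starts after EV16 ends; EV16 is clear from here.
EV18 starts after EV17 ends; EV17 is clear from here.
EV19 starts before EV18 ends → EV18 and EV19 overlap.
EV20 starts exactly when EV18 ends (back-to-back, no overlap); EV18 is clear from here.
EV20 starts before EV19 ends → EV19 and EV20 overlap.
EV21 starts after EV19 ends.
EV21 starts after EV20 ends.
Overlapping pairs: EV16 & EV17, EV18 & EV19, EV19 & EV20 — 3 in total.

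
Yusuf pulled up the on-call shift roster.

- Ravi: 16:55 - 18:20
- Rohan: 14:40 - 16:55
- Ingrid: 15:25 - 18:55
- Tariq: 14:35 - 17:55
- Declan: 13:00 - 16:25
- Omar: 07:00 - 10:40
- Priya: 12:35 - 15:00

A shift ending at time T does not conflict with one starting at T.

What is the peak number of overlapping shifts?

4

Sweep the timeline, counting +1 at each start and −1 at each end (ends before starts at a tie):
07:00 start Omar → 1
10:40 end Omar → 0
12:35 start Priya → 1
13:00 start Declan → 2
14:35 start Tariq → 3
14:40 start Rohan → 4
15:00 end Priya → 3
15:25 start Ingrid → 4
16:25 end Declan → 3
16:55 end Rohan → 2
16:55 start Ravi → 3
17:55 end Tariq → 2
18:20 end Ravi → 1
18:55 end Ingrid → 0
Peak is 4, at 14:40 (Declan, Priya, Rohan, Tariq).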